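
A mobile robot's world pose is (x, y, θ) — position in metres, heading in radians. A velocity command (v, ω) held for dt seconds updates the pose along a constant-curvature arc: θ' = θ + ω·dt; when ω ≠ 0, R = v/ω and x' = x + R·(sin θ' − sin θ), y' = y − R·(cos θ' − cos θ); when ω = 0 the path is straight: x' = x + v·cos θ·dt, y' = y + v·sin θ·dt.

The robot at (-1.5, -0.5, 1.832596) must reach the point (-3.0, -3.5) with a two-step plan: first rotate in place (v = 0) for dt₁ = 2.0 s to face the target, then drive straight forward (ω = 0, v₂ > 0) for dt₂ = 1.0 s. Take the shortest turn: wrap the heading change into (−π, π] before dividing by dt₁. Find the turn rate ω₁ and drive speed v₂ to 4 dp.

heading to target = atan2(-3.5−-0.5, -3−-1.5) = -2.0344
Δθ = wrap(-2.0344 − 1.8326) = 2.4161; ω₁ = Δθ/dt₁ = 1.2081
distance = √((-3−-1.5)² + (-3.5−-0.5)²) = 3.3541; v₂ = distance/dt₂ = 3.3541

ω₁ = 1.2081, v₂ = 3.3541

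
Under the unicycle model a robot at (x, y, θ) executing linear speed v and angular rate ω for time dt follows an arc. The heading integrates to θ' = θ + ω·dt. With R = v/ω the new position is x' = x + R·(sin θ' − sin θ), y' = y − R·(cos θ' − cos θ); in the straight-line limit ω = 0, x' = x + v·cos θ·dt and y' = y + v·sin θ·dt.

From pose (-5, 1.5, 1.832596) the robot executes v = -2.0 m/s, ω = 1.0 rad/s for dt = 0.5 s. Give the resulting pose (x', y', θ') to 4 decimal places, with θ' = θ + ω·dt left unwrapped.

(-4.5153, 0.6372, 2.3326)

θ' = 1.8326 + 1.0·0.5 = 2.3326
R = v/ω = -2.0/1.0 = -2.0000
x' = -5 + -2.0000·(sin 2.3326 − sin 1.8326) = -4.5153
y' = 1.5 − -2.0000·(cos 2.3326 − cos 1.8326) = 0.6372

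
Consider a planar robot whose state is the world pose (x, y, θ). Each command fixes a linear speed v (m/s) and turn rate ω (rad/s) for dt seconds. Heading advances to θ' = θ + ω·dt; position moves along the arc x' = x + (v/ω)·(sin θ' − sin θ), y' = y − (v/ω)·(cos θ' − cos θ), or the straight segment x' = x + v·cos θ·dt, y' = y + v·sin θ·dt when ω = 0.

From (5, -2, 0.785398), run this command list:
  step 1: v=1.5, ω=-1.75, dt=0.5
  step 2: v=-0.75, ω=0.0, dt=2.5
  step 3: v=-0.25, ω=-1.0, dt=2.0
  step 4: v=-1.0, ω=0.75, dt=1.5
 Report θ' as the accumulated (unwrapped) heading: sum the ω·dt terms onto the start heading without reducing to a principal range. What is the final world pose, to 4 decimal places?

step 1: θ'=-0.0896 (R=-0.8571) → pose (5.6828, -1.7524, -0.0896)
step 2: θ'=-0.0896 (straight) → pose (3.8153, -1.5846, -0.0896)
step 3: θ'=-2.0896 (R=0.2500) → pose (3.6206, -1.2117, -2.0896)
step 4: θ'=-0.9646 (R=-1.3333) → pose (3.5585, 0.2091, -0.9646)

(3.5585, 0.2091, -0.9646)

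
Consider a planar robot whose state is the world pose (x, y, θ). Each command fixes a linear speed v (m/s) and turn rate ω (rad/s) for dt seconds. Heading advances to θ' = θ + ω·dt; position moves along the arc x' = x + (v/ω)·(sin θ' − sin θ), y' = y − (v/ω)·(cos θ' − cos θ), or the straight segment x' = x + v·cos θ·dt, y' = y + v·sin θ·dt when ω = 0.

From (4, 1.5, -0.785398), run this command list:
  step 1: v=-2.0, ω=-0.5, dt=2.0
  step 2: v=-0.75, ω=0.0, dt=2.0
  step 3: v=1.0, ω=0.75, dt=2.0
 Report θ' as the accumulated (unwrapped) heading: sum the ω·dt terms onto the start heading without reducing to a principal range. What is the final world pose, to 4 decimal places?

(4.1670, 5.0825, -0.2854)

step 1: θ'=-1.7854 (R=4.0000) → pose (2.9202, 5.1803, -1.7854)
step 2: θ'=-1.7854 (straight) → pose (3.2396, 6.6459, -1.7854)
step 3: θ'=-0.2854 (R=1.3333) → pose (4.1670, 5.0825, -0.2854)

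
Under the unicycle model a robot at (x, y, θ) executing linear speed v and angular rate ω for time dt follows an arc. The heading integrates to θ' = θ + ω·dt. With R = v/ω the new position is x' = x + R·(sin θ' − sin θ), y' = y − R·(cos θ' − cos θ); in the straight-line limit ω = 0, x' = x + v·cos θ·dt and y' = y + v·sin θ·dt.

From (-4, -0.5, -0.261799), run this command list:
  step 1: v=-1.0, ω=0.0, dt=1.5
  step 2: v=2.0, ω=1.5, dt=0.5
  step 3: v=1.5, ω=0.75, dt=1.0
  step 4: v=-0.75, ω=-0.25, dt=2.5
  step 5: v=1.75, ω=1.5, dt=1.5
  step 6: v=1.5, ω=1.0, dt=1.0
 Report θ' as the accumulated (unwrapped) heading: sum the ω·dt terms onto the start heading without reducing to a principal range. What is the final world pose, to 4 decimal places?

step 1: θ'=-0.2618 (straight) → pose (-5.4489, -0.1118, -0.2618)
step 2: θ'=0.4882 (R=1.3333) → pose (-4.4784, -0.0014, 0.4882)
step 3: θ'=1.2382 (R=2.0000) → pose (-3.5261, 1.1119, 1.2382)
step 4: θ'=0.6132 (R=3.0000) → pose (-4.6352, -0.3620, 0.6132)
step 5: θ'=2.8632 (R=1.1667) → pose (-4.9860, 1.7138, 2.8632)
step 6: θ'=3.8632 (R=1.5000) → pose (-6.3891, 1.3977, 3.8632)

(-6.3891, 1.3977, 3.8632)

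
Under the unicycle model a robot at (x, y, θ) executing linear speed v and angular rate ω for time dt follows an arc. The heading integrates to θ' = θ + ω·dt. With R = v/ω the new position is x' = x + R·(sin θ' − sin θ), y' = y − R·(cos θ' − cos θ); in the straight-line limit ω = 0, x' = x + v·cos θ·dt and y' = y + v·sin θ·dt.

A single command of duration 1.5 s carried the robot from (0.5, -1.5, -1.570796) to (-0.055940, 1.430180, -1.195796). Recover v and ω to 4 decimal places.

v = -2.0000, ω = 0.2500

Δθ = -1.195796 − -1.570796 = 0.375000
ω = Δθ/dt = 0.375000/1.5 = 0.2500
R = −Δy/(cos θ' − cos θ) = -8.0000
v = R·ω = -8.0000·0.2500 = -2.0000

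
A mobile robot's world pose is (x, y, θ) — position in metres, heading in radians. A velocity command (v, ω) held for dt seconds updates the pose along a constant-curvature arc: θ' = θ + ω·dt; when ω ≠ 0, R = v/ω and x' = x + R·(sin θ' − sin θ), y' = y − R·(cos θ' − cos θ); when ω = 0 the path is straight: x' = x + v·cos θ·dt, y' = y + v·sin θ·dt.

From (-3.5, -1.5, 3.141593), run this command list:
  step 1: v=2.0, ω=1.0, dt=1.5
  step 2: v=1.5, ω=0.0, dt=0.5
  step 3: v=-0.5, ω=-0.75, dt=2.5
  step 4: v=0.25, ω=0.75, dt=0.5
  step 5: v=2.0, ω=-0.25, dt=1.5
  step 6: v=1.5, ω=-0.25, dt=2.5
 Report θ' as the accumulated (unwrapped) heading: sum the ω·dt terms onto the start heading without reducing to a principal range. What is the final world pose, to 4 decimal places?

(-10.5423, -0.6131, 2.1416)

step 1: θ'=4.6416 (R=2.0000) → pose (-5.4950, -3.3585, 4.6416)
step 2: θ'=4.6416 (straight) → pose (-5.5480, -4.1066, 4.6416)
step 3: θ'=2.7666 (R=0.6667) → pose (-4.6389, -3.5335, 2.7666)
step 4: θ'=3.1416 (R=0.3333) → pose (-4.7610, -3.5103, 3.1416)
step 5: θ'=2.7666 (R=-8.0000) → pose (-7.6911, -2.9544, 2.7666)
step 6: θ'=2.1416 (R=-6.0000) → pose (-10.5423, -0.6131, 2.1416)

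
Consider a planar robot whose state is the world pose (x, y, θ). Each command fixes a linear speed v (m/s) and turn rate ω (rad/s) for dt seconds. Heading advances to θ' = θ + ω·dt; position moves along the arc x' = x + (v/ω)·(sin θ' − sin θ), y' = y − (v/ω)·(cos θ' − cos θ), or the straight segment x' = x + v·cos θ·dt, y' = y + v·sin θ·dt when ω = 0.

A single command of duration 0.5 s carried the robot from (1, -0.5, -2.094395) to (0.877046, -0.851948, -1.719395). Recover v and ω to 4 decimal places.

Δθ = -1.719395 − -2.094395 = 0.375000
ω = Δθ/dt = 0.375000/0.5 = 0.7500
R = −Δy/(cos θ' − cos θ) = 1.0000
v = R·ω = 1.0000·0.7500 = 0.7500

v = 0.7500, ω = 0.7500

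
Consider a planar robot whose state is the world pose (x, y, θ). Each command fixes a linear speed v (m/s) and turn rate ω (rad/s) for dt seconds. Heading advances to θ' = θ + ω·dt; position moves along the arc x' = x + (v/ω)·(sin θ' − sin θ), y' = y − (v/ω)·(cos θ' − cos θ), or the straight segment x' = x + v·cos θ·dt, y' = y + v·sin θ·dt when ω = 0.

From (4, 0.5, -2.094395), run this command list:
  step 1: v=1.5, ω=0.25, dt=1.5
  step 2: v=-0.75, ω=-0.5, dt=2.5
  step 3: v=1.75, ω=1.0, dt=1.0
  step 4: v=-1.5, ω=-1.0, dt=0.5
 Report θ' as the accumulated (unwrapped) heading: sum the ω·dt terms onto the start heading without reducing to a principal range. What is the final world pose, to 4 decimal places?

(3.6241, -0.8094, -2.4694)

step 1: θ'=-1.7194 (R=6.0000) → pose (3.2623, -1.6117, -1.7194)
step 2: θ'=-2.9694 (R=1.5000) → pose (4.4887, -0.3559, -2.9694)
step 3: θ'=-1.9694 (R=1.7500) → pose (3.1758, -1.4008, -1.9694)
step 4: θ'=-2.4694 (R=1.5000) → pose (3.6241, -0.8094, -2.4694)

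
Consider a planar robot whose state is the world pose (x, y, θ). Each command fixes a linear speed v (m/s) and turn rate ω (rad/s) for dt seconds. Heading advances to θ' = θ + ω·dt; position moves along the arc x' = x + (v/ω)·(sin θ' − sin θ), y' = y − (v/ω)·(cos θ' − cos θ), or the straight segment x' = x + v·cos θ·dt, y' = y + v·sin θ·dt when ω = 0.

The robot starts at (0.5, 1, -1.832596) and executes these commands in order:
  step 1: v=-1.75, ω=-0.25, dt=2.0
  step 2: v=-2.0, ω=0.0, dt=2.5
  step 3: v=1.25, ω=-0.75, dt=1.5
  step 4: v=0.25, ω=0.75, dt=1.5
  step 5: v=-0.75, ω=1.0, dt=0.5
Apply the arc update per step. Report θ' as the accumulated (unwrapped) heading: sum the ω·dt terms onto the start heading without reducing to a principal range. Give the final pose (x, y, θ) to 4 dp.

(3.7605, 7.4408, -1.8326)

step 1: θ'=-2.3326 (R=7.0000) → pose (2.1963, 4.0198, -2.3326)
step 2: θ'=-2.3326 (straight) → pose (5.6474, 7.6378, -2.3326)
step 3: θ'=-3.4576 (R=-1.6667) → pose (3.9235, 7.2040, -3.4576)
step 4: θ'=-2.3326 (R=0.3333) → pose (3.5787, 7.1173, -2.3326)
step 5: θ'=-1.8326 (R=-0.7500) → pose (3.7605, 7.4408, -1.8326)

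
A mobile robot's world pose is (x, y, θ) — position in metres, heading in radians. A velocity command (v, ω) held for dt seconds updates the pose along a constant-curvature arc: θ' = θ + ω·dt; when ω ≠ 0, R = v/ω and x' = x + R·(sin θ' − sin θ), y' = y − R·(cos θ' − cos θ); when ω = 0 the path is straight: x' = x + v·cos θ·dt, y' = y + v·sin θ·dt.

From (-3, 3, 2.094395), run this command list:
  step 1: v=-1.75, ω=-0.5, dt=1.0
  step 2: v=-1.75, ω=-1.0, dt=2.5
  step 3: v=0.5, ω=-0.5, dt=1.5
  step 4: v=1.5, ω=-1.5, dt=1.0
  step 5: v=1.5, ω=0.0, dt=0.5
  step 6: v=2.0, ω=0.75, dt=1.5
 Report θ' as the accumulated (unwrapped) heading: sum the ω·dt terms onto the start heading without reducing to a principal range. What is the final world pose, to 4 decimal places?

step 1: θ'=1.5944 (R=3.5000) → pose (-2.5321, 1.3326, 1.5944)
step 2: θ'=-0.9056 (R=1.7500) → pose (-5.6585, 0.2112, -0.9056)
step 3: θ'=-1.6556 (R=-1.0000) → pose (-5.4489, -0.4907, -1.6556)
step 4: θ'=-3.1556 (R=-1.0000) → pose (-6.4593, -1.4059, -3.1556)
step 5: θ'=-3.1556 (straight) → pose (-7.2092, -1.3954, -3.1556)
step 6: θ'=-2.0306 (R=2.6667) → pose (-9.6363, -2.8784, -2.0306)

(-9.6363, -2.8784, -2.0306)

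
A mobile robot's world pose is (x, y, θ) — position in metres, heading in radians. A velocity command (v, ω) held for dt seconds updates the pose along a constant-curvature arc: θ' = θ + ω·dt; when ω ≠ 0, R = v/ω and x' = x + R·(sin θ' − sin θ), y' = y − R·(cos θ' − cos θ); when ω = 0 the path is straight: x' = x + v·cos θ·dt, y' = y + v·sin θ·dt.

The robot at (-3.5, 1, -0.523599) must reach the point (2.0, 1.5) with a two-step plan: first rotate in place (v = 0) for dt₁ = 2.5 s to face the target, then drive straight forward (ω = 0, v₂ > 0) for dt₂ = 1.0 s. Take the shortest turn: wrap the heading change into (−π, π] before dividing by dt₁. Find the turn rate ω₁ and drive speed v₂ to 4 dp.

ω₁ = 0.2457, v₂ = 5.5227

heading to target = atan2(1.5−1, 2−-3.5) = 0.0907
Δθ = wrap(0.0907 − -0.5236) = 0.6143; ω₁ = Δθ/dt₁ = 0.2457
distance = √((2−-3.5)² + (1.5−1)²) = 5.5227; v₂ = distance/dt₂ = 5.5227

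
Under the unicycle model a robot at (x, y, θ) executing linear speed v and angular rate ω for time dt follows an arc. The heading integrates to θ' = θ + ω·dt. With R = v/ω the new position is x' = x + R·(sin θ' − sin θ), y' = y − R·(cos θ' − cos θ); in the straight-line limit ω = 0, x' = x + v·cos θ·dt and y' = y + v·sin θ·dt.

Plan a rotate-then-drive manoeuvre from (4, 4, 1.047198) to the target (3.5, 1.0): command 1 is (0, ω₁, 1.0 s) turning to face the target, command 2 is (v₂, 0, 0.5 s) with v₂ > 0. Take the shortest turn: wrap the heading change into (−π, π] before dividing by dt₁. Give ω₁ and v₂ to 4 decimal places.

heading to target = atan2(1−4, 3.5−4) = -1.7359
Δθ = wrap(-1.7359 − 1.0472) = -2.7831; ω₁ = Δθ/dt₁ = -2.7831
distance = √((3.5−4)² + (1−4)²) = 3.0414; v₂ = distance/dt₂ = 6.0828

ω₁ = -2.7831, v₂ = 6.0828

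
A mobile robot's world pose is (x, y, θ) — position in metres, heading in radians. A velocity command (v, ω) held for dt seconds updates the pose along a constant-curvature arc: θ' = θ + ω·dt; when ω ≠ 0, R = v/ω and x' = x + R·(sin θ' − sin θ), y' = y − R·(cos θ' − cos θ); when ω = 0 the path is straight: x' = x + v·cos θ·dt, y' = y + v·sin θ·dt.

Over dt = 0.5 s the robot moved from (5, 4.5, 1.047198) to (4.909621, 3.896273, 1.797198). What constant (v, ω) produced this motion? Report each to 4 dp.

Δθ = 1.797198 − 1.047198 = 0.750000
ω = Δθ/dt = 0.750000/0.5 = 1.5000
R = −Δy/(cos θ' − cos θ) = -0.8333
v = R·ω = -0.8333·1.5000 = -1.2500

v = -1.2500, ω = 1.5000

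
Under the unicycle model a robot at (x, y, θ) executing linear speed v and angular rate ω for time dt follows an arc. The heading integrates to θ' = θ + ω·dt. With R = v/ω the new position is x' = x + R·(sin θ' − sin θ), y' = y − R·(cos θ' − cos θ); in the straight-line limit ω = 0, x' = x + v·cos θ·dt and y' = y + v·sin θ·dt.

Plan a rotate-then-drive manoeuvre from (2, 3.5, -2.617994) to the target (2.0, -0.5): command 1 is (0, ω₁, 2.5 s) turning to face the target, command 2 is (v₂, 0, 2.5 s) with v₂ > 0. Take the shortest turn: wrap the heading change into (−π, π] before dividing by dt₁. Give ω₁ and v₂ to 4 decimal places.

ω₁ = 0.4189, v₂ = 1.6000

heading to target = atan2(-0.5−3.5, 2−2) = -1.5708
Δθ = wrap(-1.5708 − -2.6180) = 1.0472; ω₁ = Δθ/dt₁ = 0.4189
distance = √((2−2)² + (-0.5−3.5)²) = 4.0000; v₂ = distance/dt₂ = 1.6000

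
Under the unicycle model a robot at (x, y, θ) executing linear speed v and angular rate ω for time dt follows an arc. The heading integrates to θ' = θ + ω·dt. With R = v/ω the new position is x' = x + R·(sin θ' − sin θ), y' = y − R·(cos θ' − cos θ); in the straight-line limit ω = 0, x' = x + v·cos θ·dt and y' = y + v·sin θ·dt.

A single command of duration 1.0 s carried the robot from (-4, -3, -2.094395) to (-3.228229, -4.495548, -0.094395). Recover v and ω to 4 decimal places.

Δθ = -0.094395 − -2.094395 = 2.000000
ω = Δθ/dt = 2.000000/1.0 = 2.0000
R = −Δy/(cos θ' − cos θ) = 1.0000
v = R·ω = 1.0000·2.0000 = 2.0000

v = 2.0000, ω = 2.0000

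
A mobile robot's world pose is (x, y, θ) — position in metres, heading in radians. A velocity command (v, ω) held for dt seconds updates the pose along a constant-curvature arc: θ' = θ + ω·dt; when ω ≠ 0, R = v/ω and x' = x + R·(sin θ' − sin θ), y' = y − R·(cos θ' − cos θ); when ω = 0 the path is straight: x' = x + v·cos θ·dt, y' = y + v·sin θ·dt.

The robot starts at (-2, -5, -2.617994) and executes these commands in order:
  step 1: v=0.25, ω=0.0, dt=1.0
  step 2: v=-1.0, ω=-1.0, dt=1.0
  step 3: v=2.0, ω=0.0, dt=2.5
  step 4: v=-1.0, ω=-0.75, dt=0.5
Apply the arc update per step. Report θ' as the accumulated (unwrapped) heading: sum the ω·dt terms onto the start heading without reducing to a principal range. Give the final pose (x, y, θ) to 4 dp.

step 1: θ'=-2.6180 (straight) → pose (-2.2165, -5.1250, -2.6180)
step 2: θ'=-3.6180 (R=1.0000) → pose (-1.2579, -5.1024, -3.6180)
step 3: θ'=-3.6180 (straight) → pose (-5.7012, -2.8095, -3.6180)
step 4: θ'=-3.9930 (R=1.3333) → pose (-5.3097, -3.1157, -3.9930)

(-5.3097, -3.1157, -3.9930)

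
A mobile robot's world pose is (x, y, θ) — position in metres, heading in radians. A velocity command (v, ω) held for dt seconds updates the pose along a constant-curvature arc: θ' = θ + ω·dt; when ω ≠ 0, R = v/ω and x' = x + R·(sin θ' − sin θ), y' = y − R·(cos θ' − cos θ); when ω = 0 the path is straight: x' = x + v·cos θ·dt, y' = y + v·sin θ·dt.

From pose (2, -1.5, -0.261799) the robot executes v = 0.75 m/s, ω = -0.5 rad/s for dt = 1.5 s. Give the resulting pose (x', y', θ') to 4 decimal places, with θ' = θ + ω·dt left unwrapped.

θ' = -0.2618 + -0.5·1.5 = -1.0118
R = v/ω = 0.75/-0.5 = -1.5000
x' = 2 + -1.5000·(sin -1.0118 − sin -0.2618) = 2.8835
y' = -1.5 − -1.5000·(cos -1.0118 − cos -0.2618) = -2.1534

(2.8835, -2.1534, -1.0118)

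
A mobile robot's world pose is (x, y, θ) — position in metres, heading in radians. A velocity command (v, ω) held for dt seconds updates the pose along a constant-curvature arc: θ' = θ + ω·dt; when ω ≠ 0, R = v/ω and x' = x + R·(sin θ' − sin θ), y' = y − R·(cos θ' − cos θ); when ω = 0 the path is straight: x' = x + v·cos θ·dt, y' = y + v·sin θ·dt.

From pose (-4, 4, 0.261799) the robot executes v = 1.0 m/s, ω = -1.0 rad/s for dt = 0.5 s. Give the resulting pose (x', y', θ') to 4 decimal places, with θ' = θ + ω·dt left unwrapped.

θ' = 0.2618 + -1.0·0.5 = -0.2382
R = v/ω = 1.0/-1.0 = -1.0000
x' = -4 + -1.0000·(sin -0.2382 − sin 0.2618) = -3.5052
y' = 4 − -1.0000·(cos -0.2382 − cos 0.2618) = 4.0058

(-3.5052, 4.0058, -0.2382)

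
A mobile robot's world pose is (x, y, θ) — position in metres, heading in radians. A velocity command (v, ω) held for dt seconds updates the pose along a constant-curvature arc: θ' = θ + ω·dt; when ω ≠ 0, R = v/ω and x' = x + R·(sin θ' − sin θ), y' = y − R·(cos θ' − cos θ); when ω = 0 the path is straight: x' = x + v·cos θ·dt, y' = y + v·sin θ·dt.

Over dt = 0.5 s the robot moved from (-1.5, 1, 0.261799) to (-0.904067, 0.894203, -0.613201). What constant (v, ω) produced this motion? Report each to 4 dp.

v = 1.2500, ω = -1.7500

Δθ = -0.613201 − 0.261799 = -0.875000
ω = Δθ/dt = -0.875000/0.5 = -1.7500
R = Δx/(sin θ' − sin θ) = -0.7143
v = R·ω = -0.7143·-1.7500 = 1.2500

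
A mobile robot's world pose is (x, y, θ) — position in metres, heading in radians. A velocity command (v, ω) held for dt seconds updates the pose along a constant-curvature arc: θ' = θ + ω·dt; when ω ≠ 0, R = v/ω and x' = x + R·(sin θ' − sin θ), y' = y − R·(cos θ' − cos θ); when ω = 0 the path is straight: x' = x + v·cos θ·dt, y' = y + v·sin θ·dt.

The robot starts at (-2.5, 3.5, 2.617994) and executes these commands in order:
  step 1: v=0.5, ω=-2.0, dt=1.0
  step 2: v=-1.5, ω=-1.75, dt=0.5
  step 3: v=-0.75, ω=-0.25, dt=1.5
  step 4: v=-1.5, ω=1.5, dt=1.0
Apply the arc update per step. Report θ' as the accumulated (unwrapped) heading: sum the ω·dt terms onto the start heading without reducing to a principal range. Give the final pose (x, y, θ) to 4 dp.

step 1: θ'=0.6180 (R=-0.2500) → pose (-2.5199, 3.9203, 0.6180)
step 2: θ'=-0.2570 (R=0.8571) → pose (-3.2344, 3.7899, -0.2570)
step 3: θ'=-0.6320 (R=3.0000) → pose (-4.2441, 4.2708, -0.6320)
step 4: θ'=0.8680 (R=-1.0000) → pose (-5.5979, 4.1103, 0.8680)

(-5.5979, 4.1103, 0.8680)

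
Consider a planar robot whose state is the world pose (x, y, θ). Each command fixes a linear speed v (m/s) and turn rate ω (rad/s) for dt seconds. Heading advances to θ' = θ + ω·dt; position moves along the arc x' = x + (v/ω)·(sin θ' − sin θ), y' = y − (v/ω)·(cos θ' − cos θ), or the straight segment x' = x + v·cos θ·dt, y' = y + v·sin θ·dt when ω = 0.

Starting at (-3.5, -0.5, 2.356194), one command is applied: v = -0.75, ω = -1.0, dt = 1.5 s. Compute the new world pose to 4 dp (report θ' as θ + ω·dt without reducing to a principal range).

(-3.4638, -1.5218, 0.8562)

θ' = 2.3562 + -1.0·1.5 = 0.8562
R = v/ω = -0.75/-1.0 = 0.7500
x' = -3.5 + 0.7500·(sin 0.8562 − sin 2.3562) = -3.4638
y' = -0.5 − 0.7500·(cos 0.8562 − cos 2.3562) = -1.5218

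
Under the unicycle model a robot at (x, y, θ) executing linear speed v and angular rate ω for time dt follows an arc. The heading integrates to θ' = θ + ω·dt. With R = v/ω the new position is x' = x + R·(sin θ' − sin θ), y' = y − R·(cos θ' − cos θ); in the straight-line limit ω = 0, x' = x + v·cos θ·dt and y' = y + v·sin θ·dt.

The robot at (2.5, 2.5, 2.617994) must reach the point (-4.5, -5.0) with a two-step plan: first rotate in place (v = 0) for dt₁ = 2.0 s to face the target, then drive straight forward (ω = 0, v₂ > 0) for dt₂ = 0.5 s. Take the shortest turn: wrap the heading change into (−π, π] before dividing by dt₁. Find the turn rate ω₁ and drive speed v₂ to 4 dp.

heading to target = atan2(-5−2.5, -4.5−2.5) = -2.3217
Δθ = wrap(-2.3217 − 2.6180) = 1.3435; ω₁ = Δθ/dt₁ = 0.6717
distance = √((-4.5−2.5)² + (-5−2.5)²) = 10.2591; v₂ = distance/dt₂ = 20.5183

ω₁ = 0.6717, v₂ = 20.5183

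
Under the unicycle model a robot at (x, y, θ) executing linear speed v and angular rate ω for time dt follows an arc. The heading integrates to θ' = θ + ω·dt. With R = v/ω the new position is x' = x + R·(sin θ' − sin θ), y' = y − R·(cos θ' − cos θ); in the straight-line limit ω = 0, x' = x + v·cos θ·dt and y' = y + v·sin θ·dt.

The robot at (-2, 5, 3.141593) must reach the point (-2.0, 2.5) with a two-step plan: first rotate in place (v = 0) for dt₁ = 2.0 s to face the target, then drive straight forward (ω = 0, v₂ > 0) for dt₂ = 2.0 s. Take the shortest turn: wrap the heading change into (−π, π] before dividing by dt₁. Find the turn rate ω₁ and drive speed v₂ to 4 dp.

heading to target = atan2(2.5−5, -2−-2) = -1.5708
Δθ = wrap(-1.5708 − 3.1416) = 1.5708; ω₁ = Δθ/dt₁ = 0.7854
distance = √((-2−-2)² + (2.5−5)²) = 2.5000; v₂ = distance/dt₂ = 1.2500

ω₁ = 0.7854, v₂ = 1.2500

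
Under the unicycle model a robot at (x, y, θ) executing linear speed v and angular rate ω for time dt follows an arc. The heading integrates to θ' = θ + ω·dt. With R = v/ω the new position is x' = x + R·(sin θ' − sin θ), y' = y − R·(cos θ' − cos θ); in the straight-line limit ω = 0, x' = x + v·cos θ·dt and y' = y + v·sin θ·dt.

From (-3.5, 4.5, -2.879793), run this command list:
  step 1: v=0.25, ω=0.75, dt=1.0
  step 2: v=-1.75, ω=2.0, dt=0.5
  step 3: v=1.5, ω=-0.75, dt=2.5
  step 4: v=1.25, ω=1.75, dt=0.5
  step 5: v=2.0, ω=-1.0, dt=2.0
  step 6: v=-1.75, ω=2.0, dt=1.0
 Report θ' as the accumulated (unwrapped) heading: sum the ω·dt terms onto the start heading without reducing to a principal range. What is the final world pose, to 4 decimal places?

(-7.5841, 2.0062, -2.1298)

step 1: θ'=-2.1298 (R=0.3333) → pose (-3.6963, 4.3548, -2.1298)
step 2: θ'=-1.1298 (R=-0.8750) → pose (-3.6469, 5.1923, -1.1298)
step 3: θ'=-3.0048 (R=-2.0000) → pose (-5.1828, 2.3573, -3.0048)
step 4: θ'=-2.1298 (R=0.7143) → pose (-5.6909, 2.0285, -2.1298)
step 5: θ'=-4.1298 (R=-2.0000) → pose (-9.0566, 1.9888, -4.1298)
step 6: θ'=-2.1298 (R=-0.8750) → pose (-7.5841, 2.0062, -2.1298)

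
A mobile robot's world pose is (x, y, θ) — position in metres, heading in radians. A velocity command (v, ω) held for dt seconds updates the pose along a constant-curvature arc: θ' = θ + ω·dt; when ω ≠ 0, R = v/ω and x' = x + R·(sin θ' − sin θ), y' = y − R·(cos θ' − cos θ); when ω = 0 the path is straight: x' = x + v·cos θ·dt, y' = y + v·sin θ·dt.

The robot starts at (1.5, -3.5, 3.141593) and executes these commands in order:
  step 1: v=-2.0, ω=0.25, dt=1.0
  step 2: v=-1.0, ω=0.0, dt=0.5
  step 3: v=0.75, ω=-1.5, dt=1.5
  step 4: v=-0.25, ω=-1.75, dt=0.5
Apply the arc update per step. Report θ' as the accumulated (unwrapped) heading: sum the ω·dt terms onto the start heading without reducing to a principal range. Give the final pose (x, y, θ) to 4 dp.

step 1: θ'=3.3916 (R=-8.0000) → pose (3.4792, -3.2513, 3.3916)
step 2: θ'=3.3916 (straight) → pose (3.9637, -3.1276, 3.3916)
step 3: θ'=1.1416 (R=-0.5000) → pose (3.3853, -2.4351, 1.1416)
step 4: θ'=0.2666 (R=0.1429) → pose (3.2931, -2.5134, 0.2666)

(3.2931, -2.5134, 0.2666)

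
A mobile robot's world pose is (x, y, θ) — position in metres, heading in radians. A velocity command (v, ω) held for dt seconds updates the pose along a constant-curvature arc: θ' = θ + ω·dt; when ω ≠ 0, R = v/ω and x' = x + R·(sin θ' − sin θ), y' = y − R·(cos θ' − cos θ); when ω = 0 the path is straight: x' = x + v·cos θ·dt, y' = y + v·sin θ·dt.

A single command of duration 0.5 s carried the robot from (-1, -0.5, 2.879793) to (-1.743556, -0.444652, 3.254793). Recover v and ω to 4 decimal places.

v = 1.5000, ω = 0.7500

Δθ = 3.254793 − 2.879793 = 0.375000
ω = Δθ/dt = 0.375000/0.5 = 0.7500
R = Δx/(sin θ' − sin θ) = 2.0000
v = R·ω = 2.0000·0.7500 = 1.5000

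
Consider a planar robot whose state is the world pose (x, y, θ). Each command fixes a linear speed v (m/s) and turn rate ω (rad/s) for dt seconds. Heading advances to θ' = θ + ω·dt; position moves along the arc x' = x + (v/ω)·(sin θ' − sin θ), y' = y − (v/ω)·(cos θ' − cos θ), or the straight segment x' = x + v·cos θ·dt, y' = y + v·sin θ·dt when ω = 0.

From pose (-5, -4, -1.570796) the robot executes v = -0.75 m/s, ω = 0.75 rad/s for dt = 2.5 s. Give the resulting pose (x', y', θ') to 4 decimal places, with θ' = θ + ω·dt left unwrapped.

θ' = -1.5708 + 0.75·2.5 = 0.3042
R = v/ω = -0.75/0.75 = -1.0000
x' = -5 + -1.0000·(sin 0.3042 − sin -1.5708) = -6.2995
y' = -4 − -1.0000·(cos 0.3042 − cos -1.5708) = -3.0459

(-6.2995, -3.0459, 0.3042)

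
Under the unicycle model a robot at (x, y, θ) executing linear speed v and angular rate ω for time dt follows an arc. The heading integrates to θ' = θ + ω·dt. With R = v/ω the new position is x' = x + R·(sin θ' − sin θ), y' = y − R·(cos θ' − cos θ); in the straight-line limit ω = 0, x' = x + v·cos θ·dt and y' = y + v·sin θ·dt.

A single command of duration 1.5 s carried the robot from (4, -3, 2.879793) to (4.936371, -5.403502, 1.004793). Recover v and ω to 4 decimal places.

Δθ = 1.004793 − 2.879793 = -1.875000
ω = Δθ/dt = -1.875000/1.5 = -1.2500
R = −Δy/(cos θ' − cos θ) = 1.6000
v = R·ω = 1.6000·-1.2500 = -2.0000

v = -2.0000, ω = -1.2500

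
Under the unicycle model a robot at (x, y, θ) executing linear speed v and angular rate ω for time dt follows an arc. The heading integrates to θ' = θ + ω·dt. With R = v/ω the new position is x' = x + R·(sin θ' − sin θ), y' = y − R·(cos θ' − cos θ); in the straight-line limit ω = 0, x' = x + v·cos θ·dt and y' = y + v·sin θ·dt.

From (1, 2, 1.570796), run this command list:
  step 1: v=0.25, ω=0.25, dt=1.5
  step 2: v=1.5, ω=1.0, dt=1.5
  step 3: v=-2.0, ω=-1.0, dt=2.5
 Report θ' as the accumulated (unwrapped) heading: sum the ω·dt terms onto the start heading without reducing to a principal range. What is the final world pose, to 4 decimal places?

(1.3064, 0.1696, 0.9458)

step 1: θ'=1.9458 (R=1.0000) → pose (0.9305, 2.3663, 1.9458)
step 2: θ'=3.4458 (R=1.5000) → pose (-0.9146, 3.2480, 3.4458)
step 3: θ'=0.9458 (R=2.0000) → pose (1.3064, 0.1696, 0.9458)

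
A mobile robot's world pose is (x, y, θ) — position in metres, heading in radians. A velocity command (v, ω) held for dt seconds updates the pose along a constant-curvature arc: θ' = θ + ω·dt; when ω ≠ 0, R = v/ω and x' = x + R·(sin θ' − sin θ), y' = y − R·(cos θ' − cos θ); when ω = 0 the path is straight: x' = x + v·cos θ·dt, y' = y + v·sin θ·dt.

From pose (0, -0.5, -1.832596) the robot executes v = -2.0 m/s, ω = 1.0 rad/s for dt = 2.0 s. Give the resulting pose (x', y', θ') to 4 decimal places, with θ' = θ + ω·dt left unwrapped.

θ' = -1.8326 + 1.0·2.0 = 0.1674
R = v/ω = -2.0/1.0 = -2.0000
x' = 0 + -2.0000·(sin 0.1674 − sin -1.8326) = -2.2651
y' = -0.5 − -2.0000·(cos 0.1674 − cos -1.8326) = 1.9897

(-2.2651, 1.9897, 0.1674)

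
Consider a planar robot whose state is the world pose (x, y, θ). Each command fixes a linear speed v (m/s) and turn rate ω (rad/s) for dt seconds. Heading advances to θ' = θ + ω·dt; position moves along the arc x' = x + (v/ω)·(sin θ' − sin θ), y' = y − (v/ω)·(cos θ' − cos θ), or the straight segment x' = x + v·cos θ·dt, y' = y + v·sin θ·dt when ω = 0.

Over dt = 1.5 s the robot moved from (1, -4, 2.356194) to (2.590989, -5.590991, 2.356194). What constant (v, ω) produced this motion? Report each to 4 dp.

v = -1.5000, ω = 0.0000

Δθ = 2.356194 − 2.356194 = 0.000000
ω = Δθ/dt = 0.000000/1.5 = 0.0000
ω = 0 → v = (Δx·cos θ + Δy·sin θ)/dt = -1.5000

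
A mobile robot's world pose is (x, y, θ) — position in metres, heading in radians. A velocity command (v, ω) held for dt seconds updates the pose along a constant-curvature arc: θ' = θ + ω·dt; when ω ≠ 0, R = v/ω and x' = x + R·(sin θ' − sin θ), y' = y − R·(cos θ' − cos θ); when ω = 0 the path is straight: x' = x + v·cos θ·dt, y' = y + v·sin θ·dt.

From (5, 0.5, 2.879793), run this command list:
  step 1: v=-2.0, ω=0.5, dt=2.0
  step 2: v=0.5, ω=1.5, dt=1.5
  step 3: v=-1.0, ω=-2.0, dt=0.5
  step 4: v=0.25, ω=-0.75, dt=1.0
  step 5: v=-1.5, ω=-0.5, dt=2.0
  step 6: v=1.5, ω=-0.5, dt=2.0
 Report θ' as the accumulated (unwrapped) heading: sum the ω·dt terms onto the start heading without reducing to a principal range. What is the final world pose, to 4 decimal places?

(7.8794, 3.5568, 2.3798)

step 1: θ'=3.8798 (R=-4.0000) → pose (8.7271, 1.4050, 3.8798)
step 2: θ'=6.1298 (R=0.3333) → pose (8.9005, 0.8290, 6.1298)
step 3: θ'=5.1298 (R=0.5000) → pose (8.5198, 1.1204, 5.1298)
step 4: θ'=4.3798 (R=-0.3333) → pose (8.5302, 0.8765, 4.3798)
step 5: θ'=3.3798 (R=3.0000) → pose (10.6579, 2.8123, 3.3798)
step 6: θ'=2.3798 (R=-3.0000) → pose (7.8794, 3.5568, 2.3798)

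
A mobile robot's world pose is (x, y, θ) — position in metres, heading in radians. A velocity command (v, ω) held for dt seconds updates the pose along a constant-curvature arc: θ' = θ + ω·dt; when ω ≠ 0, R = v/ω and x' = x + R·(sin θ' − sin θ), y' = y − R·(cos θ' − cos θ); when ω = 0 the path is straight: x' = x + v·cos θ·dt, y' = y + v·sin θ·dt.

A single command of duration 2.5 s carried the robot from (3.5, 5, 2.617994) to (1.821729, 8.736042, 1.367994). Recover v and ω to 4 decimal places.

v = 1.7500, ω = -0.5000

Δθ = 1.367994 − 2.617994 = -1.250000
ω = Δθ/dt = -1.250000/2.5 = -0.5000
R = −Δy/(cos θ' − cos θ) = -3.5000
v = R·ω = -3.5000·-0.5000 = 1.7500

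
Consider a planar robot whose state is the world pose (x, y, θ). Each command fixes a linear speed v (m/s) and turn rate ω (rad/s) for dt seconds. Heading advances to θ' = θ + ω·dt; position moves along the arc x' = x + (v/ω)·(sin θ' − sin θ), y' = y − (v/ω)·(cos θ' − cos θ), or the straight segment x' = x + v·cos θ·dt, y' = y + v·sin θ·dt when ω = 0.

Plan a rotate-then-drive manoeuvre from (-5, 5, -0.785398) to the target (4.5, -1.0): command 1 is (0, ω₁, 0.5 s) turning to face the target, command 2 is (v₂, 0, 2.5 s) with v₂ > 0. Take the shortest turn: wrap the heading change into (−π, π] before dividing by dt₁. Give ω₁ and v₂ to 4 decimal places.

heading to target = atan2(-1−5, 4.5−-5) = -0.5633
Δθ = wrap(-0.5633 − -0.7854) = 0.2221; ω₁ = Δθ/dt₁ = 0.4442
distance = √((4.5−-5)² + (-1−5)²) = 11.2361; v₂ = distance/dt₂ = 4.4944

ω₁ = 0.4442, v₂ = 4.4944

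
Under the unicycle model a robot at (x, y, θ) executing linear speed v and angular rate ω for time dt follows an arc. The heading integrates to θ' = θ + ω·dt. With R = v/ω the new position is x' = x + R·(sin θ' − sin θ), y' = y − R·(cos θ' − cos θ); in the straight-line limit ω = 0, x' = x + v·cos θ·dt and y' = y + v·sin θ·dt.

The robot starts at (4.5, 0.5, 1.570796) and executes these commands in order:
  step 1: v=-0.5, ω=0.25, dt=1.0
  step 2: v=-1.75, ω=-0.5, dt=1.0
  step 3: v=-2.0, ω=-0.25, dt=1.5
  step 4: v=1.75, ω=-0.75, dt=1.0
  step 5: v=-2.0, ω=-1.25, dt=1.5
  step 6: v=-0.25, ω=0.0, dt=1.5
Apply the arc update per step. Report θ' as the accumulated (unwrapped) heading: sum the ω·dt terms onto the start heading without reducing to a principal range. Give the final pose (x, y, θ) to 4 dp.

(2.8756, -1.3893, -1.6792)

step 1: θ'=1.8208 (R=-2.0000) → pose (4.5622, 0.0052, 1.8208)
step 2: θ'=1.3208 (R=3.5000) → pose (4.5622, -1.7266, 1.3208)
step 3: θ'=0.9458 (R=8.0000) → pose (3.2986, -4.4282, 0.9458)
step 4: θ'=0.1958 (R=-2.3333) → pose (4.7369, -3.5047, 0.1958)
step 5: θ'=-1.6792 (R=1.6000) → pose (2.8350, -1.7621, -1.6792)
step 6: θ'=-1.6792 (straight) → pose (2.8756, -1.3893, -1.6792)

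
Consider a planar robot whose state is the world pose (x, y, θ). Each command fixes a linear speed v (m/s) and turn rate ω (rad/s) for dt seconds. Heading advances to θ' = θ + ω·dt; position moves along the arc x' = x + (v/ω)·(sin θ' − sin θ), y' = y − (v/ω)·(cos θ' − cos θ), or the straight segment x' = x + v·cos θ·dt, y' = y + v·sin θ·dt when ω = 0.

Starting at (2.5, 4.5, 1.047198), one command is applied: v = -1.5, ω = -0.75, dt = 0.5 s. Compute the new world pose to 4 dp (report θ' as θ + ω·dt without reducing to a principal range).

θ' = 1.0472 + -0.75·0.5 = 0.6722
R = v/ω = -1.5/-0.75 = 2.0000
x' = 2.5 + 2.0000·(sin 0.6722 − sin 1.0472) = 2.0134
y' = 4.5 − 2.0000·(cos 0.6722 − cos 1.0472) = 3.9351

(2.0134, 3.9351, 0.6722)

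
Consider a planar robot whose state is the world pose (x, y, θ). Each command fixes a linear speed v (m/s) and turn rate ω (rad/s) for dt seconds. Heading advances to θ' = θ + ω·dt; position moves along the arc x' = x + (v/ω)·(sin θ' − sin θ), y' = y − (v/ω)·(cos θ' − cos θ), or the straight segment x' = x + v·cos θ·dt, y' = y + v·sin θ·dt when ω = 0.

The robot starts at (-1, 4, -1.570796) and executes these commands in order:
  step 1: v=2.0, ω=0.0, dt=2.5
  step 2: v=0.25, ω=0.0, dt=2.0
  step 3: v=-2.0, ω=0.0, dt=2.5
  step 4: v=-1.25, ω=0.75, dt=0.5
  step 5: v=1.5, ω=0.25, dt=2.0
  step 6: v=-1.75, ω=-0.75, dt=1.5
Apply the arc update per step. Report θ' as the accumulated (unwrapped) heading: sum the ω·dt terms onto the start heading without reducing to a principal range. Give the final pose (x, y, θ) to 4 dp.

(-0.1439, 4.0710, -1.8208)

step 1: θ'=-1.5708 (straight) → pose (-1.0000, -1.0000, -1.5708)
step 2: θ'=-1.5708 (straight) → pose (-1.0000, -1.5000, -1.5708)
step 3: θ'=-1.5708 (straight) → pose (-1.0000, 3.5000, -1.5708)
step 4: θ'=-1.1958 (R=-1.6667) → pose (-1.1158, 4.1105, -1.1958)
step 5: θ'=-0.6958 (R=6.0000) → pose (0.6212, 1.7028, -0.6958)
step 6: θ'=-1.8208 (R=2.3333) → pose (-0.1439, 4.0710, -1.8208)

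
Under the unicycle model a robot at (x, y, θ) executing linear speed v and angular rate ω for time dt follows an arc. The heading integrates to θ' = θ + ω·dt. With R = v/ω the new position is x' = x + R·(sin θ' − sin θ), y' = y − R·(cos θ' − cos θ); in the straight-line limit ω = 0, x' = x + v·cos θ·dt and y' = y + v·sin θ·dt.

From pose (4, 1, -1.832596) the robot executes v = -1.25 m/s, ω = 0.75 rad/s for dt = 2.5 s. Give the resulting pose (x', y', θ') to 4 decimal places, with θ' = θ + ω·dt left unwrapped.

(2.3195, 3.0965, 0.0424)

θ' = -1.8326 + 0.75·2.5 = 0.0424
R = v/ω = -1.25/0.75 = -1.6667
x' = 4 + -1.6667·(sin 0.0424 − sin -1.8326) = 2.3195
y' = 1 − -1.6667·(cos 0.0424 − cos -1.8326) = 3.0965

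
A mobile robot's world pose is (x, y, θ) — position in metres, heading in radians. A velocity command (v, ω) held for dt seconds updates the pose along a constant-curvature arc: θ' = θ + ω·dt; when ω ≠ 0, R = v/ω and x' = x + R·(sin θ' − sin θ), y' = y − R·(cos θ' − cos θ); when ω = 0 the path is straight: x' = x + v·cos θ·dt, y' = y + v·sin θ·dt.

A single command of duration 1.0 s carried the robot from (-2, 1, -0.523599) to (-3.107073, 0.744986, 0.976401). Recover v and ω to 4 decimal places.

Δθ = 0.976401 − -0.523599 = 1.500000
ω = Δθ/dt = 1.500000/1.0 = 1.5000
R = Δx/(sin θ' − sin θ) = -0.8333
v = R·ω = -0.8333·1.5000 = -1.2500

v = -1.2500, ω = 1.5000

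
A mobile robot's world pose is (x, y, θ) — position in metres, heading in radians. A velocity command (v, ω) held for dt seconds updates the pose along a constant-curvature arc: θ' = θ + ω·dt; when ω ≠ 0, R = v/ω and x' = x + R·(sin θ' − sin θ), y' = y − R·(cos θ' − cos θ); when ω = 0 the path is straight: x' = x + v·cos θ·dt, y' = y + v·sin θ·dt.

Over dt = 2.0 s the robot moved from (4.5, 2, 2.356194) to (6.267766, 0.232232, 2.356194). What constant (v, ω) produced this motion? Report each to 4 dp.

v = -1.2500, ω = 0.0000

Δθ = 2.356194 − 2.356194 = 0.000000
ω = Δθ/dt = 0.000000/2.0 = 0.0000
ω = 0 → v = (Δx·cos θ + Δy·sin θ)/dt = -1.2500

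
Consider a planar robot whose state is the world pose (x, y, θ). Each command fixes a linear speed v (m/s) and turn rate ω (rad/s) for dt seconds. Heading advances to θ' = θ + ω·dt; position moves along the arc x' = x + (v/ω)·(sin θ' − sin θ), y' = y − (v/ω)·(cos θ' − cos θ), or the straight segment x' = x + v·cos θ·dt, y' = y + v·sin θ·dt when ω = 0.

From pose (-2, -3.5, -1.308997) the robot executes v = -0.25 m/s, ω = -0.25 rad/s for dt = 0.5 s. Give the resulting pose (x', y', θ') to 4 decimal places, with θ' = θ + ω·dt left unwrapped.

(-2.0247, -3.3776, -1.4340)

θ' = -1.3090 + -0.25·0.5 = -1.4340
R = v/ω = -0.25/-0.25 = 1.0000
x' = -2 + 1.0000·(sin -1.4340 − sin -1.3090) = -2.0247
y' = -3.5 − 1.0000·(cos -1.4340 − cos -1.3090) = -3.3776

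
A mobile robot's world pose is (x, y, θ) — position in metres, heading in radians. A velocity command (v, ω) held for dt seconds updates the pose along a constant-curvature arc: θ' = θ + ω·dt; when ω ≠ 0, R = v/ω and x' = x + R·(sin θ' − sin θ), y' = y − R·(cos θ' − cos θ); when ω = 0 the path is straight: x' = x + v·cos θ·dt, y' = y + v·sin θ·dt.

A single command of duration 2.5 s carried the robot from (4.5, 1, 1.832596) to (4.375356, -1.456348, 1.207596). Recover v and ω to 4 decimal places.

v = -1.0000, ω = -0.2500

Δθ = 1.207596 − 1.832596 = -0.625000
ω = Δθ/dt = -0.625000/2.5 = -0.2500
R = −Δy/(cos θ' − cos θ) = 4.0000
v = R·ω = 4.0000·-0.2500 = -1.0000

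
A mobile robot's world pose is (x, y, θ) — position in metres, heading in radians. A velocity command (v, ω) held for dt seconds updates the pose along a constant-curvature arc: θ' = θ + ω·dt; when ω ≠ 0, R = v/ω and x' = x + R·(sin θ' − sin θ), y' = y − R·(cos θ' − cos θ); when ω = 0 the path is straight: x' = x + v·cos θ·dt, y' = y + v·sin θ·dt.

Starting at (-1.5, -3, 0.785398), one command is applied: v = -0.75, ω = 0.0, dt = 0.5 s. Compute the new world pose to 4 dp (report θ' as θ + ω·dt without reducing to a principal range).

θ' = 0.7854 + 0.0·0.5 = 0.7854
ω = 0 → straight: x' = -1.5 + -0.75·cos(0.7854)·0.5 = -1.7652
y' = -3 + -0.75·sin(0.7854)·0.5 = -3.2652

(-1.7652, -3.2652, 0.7854)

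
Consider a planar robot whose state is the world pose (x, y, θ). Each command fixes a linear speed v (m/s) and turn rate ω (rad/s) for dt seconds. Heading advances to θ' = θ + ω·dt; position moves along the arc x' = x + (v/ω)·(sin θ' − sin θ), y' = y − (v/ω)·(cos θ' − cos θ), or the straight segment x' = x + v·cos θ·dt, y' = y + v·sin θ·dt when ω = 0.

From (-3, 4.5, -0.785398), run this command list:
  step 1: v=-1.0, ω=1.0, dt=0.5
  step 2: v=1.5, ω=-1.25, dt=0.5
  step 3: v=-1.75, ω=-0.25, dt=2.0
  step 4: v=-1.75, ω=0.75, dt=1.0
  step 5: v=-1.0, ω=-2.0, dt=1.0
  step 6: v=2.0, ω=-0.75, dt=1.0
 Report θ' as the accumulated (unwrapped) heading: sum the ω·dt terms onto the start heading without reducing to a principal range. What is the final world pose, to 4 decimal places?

(-6.9368, 9.6143, -3.4104)

step 1: θ'=-0.2854 (R=-1.0000) → pose (-3.4256, 4.7524, -0.2854)
step 2: θ'=-0.9104 (R=-1.2000) → pose (-2.8157, 4.3371, -0.9104)
step 3: θ'=-1.4104 (R=7.0000) → pose (-4.1976, 7.5131, -1.4104)
step 4: θ'=-0.6604 (R=-2.3333) → pose (-5.0697, 8.9832, -0.6604)
step 5: θ'=-2.6604 (R=0.5000) → pose (-4.9944, 9.8213, -2.6604)
step 6: θ'=-3.4104 (R=-2.6667) → pose (-6.9368, 9.6143, -3.4104)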